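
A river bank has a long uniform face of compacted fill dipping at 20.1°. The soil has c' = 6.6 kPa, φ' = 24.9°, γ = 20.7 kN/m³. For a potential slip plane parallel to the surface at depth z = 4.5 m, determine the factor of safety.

For an infinite slope with a slip plane parallel to the surface (no pore pressure): FS = [c' + γz cos²β tanφ'] / [γz sinβ cosβ].
γz = 20.7·4.5 = 93.15 kN/m²
Numerator = 6.6 + 93.15·cos²20.1°·tan24.9° = 6.6 + 93.15·0.8819·0.4642 = 44.732 kPa
Denominator = 93.15·sin20.1°·cos20.1° = 93.15·0.3437·0.9391 = 30.062 kPa
FS = 44.732 / 30.062 = 1.488

FS = 1.49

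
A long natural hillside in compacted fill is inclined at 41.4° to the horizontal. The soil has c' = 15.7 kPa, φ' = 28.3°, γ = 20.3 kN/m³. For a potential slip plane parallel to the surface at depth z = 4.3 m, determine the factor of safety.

For an infinite slope with a slip plane parallel to the surface (no pore pressure): FS = [c' + γz cos²β tanφ'] / [γz sinβ cosβ].
γz = 20.3·4.3 = 87.29 kN/m²
Numerator = 15.7 + 87.29·cos²41.4°·tan28.3° = 15.7 + 87.29·0.5627·0.5384 = 42.146 kPa
Denominator = 87.29·sin41.4°·cos41.4° = 87.29·0.6613·0.7501 = 43.301 kPa
FS = 42.146 / 43.301 = 0.973

FS = 0.97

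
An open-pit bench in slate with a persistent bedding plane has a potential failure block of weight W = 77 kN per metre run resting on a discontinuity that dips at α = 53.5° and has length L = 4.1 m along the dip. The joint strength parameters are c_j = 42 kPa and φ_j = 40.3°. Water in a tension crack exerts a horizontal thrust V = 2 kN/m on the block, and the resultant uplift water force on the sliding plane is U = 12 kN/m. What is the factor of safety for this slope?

Resolving the block weight along and normal to the plane and applying the Mohr–Coulomb strength on the joint:
N' = W cosα − U − V sinα = 77·cos53.5° − 12 − 2·sin53.5° = 32.2 kN/m
Driving force T = W sinα + V cosα = 77·sin53.5° + 2·cos53.5° = 63.1 kN/m
Resisting force R = c_j·L + N'·tanφ_j = 42·4.1 + 32.2·tan40.3° = 172.2 + 27.3 = 199.5 kN/m
FS = R / T = 199.5 / 63.1 = 3.162

FS = 3.16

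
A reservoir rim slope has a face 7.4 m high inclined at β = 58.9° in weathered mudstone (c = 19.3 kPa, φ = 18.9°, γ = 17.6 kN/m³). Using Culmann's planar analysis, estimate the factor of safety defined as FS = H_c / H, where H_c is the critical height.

FS = 2.05

H_c = (4c/γ) · sinβ cosφ / [1 − cos(β − φ)]
    = (4·19.3/17.6) · sin58.9°·cos18.9° / [1 − cos40.0°]
    = 4.386 · 0.8101 / 0.2340 = 15.19 m
FS = H_c / H = 15.19 / 7.4 = 2.052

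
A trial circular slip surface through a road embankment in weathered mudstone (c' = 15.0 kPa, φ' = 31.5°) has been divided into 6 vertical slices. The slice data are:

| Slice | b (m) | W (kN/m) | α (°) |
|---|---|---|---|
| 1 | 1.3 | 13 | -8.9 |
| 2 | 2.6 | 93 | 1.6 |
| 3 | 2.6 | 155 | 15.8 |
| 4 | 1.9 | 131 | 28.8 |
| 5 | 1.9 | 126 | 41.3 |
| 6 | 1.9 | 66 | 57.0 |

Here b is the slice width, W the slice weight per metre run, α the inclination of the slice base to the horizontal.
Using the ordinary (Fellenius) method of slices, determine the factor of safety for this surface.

Ordinary method of slices: FS = Σ[c'·Δl_i + (W_i cosα_i)·tanφ'] / Σ W_i sinα_i, with Δl_i = b_i / cosα_i.
Slice 1: Δl = 1.3/cos(-8.9°) = 1.316 m; N'_1 = 13·cos(-8.9°) = 12.8; c'Δl = 19.74; W sinα = -2.0
Slice 2: Δl = 2.6/cos1.6° = 2.601 m; N'_2 = 93·cos1.6° = 93.0; c'Δl = 39.02; W sinα = 2.6
Slice 3: Δl = 2.6/cos15.8° = 2.702 m; N'_3 = 155·cos15.8° = 149.1; c'Δl = 40.53; W sinα = 42.2
Slice 4: Δl = 1.9/cos28.8° = 2.168 m; N'_4 = 131·cos28.8° = 114.8; c'Δl = 32.52; W sinα = 63.1
Slice 5: Δl = 1.9/cos41.3° = 2.529 m; N'_5 = 126·cos41.3° = 94.7; c'Δl = 37.94; W sinα = 83.2
Slice 6: Δl = 1.9/cos57.0° = 3.489 m; N'_6 = 66·cos57.0° = 35.9; c'Δl = 52.33; W sinα = 55.4
Σc'Δl = 222.1 kN/m; ΣN' = 500.4 kN/m; ΣW sinα = 244.4 kN/m
Resisting = 222.1 + 500.4·tan31.5° = 222.1 + 306.6 = 528.7 kN/m
FS = 528.7 / 244.4 = 2.163

FS = 2.16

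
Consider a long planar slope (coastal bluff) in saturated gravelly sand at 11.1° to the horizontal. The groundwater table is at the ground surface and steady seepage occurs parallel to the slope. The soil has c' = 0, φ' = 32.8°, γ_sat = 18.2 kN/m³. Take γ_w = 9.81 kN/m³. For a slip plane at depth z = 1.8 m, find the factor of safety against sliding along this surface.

FS = 1.51

With seepage parallel to the slope and the water table at the surface, the effective normal stress on the slip plane uses the buoyant unit weight γ' = γ_sat − γ_w while the driving shear stress uses γ_sat:
FS = [c' + γ' z cos²β tanφ'] / [γ_sat z sinβ cosβ]
(For c' = 0 this reduces to FS = (γ'/γ_sat)·tanφ'/tanβ.)
γ' = 18.2 − 9.81 = 8.39 kN/m³
Numerator = 0.0 + 8.39·1.8·cos²11.1°·tan32.8° = 0.0 + 8.39·1.8·0.9629·0.6445 = 9.372 kPa
Denominator = 18.2·1.8·sin11.1°·cos11.1° = 18.2·1.8·0.1925·0.9813 = 6.189 kPa
FS = 9.372 / 6.189 = 1.514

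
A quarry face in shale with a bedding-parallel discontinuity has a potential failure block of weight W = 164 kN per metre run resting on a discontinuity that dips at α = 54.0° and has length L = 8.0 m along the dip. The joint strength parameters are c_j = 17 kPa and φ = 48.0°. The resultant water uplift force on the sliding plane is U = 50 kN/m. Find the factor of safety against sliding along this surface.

FS = 1.41

Resolving the block weight along and normal to the plane and applying the Mohr–Coulomb strength on the joint:
N' = W cosα − U = 164·cos54.0° − 50 = 46.4 kN/m
Driving force T = W sinα = 164·sin54.0° = 132.7 kN/m
Resisting force R = c_j·L + N'·tanφ = 17·8.0 + 46.4·tan48.0° = 136.0 + 51.5 = 187.5 kN/m
FS = R / T = 187.5 / 132.7 = 1.413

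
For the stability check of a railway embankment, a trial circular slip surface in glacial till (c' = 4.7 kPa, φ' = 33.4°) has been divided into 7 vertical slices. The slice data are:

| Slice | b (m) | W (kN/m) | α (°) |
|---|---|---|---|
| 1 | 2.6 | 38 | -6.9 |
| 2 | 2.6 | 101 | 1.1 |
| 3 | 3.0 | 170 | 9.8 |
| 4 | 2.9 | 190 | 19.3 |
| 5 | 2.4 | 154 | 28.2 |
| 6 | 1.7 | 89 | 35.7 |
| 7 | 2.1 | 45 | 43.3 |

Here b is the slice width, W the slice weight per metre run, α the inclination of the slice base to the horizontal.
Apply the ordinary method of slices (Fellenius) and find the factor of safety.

FS = 2.32

Ordinary method of slices: FS = Σ[c'·Δl_i + (W_i cosα_i)·tanφ'] / Σ W_i sinα_i, with Δl_i = b_i / cosα_i.
Slice 1: Δl = 2.6/cos(-6.9°) = 2.619 m; N'_1 = 38·cos(-6.9°) = 37.7; c'Δl = 12.31; W sinα = -4.6
Slice 2: Δl = 2.6/cos1.1° = 2.600 m; N'_2 = 101·cos1.1° = 101.0; c'Δl = 12.22; W sinα = 1.9
Slice 3: Δl = 3.0/cos9.8° = 3.044 m; N'_3 = 170·cos9.8° = 167.5; c'Δl = 14.31; W sinα = 28.9
Slice 4: Δl = 2.9/cos19.3° = 3.073 m; N'_4 = 190·cos19.3° = 179.3; c'Δl = 14.44; W sinα = 62.8
Slice 5: Δl = 2.4/cos28.2° = 2.723 m; N'_5 = 154·cos28.2° = 135.7; c'Δl = 12.80; W sinα = 72.8
Slice 6: Δl = 1.7/cos35.7° = 2.093 m; N'_6 = 89·cos35.7° = 72.3; c'Δl = 9.84; W sinα = 51.9
Slice 7: Δl = 2.1/cos43.3° = 2.886 m; N'_7 = 45·cos43.3° = 32.7; c'Δl = 13.56; W sinα = 30.9
Σc'Δl = 89.5 kN/m; ΣN' = 726.3 kN/m; ΣW sinα = 244.7 kN/m
Resisting = 89.5 + 726.3·tan33.4° = 89.5 + 478.9 = 568.4 kN/m
FS = 568.4 / 244.7 = 2.323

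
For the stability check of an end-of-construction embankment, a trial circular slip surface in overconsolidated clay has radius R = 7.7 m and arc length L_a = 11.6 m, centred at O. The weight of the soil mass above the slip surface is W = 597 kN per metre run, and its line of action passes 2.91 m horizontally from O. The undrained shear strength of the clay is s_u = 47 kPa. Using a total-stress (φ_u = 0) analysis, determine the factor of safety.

FS = 2.42

Taking moments about the centre O, the resisting moment is provided by the undrained shear strength acting along the arc:
M_R = s_u·L_a·R = 47·11.60·7.7 = 4198.0 kN·m/m
M_D = W·d = 597·2.91 = 1737.3 kN·m/m
FS = M_R / M_D = 4198.0 / 1737.3 = 2.416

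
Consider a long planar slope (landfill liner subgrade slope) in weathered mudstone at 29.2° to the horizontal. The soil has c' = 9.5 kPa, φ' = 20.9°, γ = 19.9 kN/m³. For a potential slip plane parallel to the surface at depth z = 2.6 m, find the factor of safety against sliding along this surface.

For an infinite slope with a slip plane parallel to the surface (no pore pressure): FS = [c' + γz cos²β tanφ'] / [γz sinβ cosβ].
γz = 19.9·2.6 = 51.74 kN/m²
Numerator = 9.5 + 51.74·cos²29.2°·tan20.9° = 9.5 + 51.74·0.7620·0.3819 = 24.555 kPa
Denominator = 51.74·sin29.2°·cos29.2° = 51.74·0.4879·0.8729 = 22.034 kPa
FS = 24.555 / 22.034 = 1.114

FS = 1.11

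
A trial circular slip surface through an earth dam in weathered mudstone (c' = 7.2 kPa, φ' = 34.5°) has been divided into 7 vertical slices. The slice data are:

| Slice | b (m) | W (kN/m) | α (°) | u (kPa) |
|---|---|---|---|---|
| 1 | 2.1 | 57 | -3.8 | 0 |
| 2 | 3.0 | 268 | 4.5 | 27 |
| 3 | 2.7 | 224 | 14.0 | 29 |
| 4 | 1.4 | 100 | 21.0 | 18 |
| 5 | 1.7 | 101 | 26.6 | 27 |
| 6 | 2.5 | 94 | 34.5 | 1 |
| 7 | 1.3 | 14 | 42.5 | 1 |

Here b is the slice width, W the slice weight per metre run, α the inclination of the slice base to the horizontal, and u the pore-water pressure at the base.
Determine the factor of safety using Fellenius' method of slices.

FS = 2.35

Ordinary method of slices: FS = Σ[c'·Δl_i + (W_i cosα_i − u_i·Δl_i)·tanφ'] / Σ W_i sinα_i, with Δl_i = b_i / cosα_i.
Slice 1: Δl = 2.1/cos(-3.8°) = 2.105 m; N'_1 = 57·cos(-3.8°) − 0·2.105 = 56.9; c'Δl = 15.15; W sinα = -3.8
Slice 2: Δl = 3.0/cos4.5° = 3.009 m; N'_2 = 268·cos4.5° − 27·3.009 = 185.9; c'Δl = 21.67; W sinα = 21.0
Slice 3: Δl = 2.7/cos14.0° = 2.783 m; N'_3 = 224·cos14.0° − 29·2.783 = 136.6; c'Δl = 20.04; W sinα = 54.2
Slice 4: Δl = 1.4/cos21.0° = 1.500 m; N'_4 = 100·cos21.0° − 18·1.500 = 66.4; c'Δl = 10.80; W sinα = 35.8
Slice 5: Δl = 1.7/cos26.6° = 1.901 m; N'_5 = 101·cos26.6° − 27·1.901 = 39.0; c'Δl = 13.69; W sinα = 45.2
Slice 6: Δl = 2.5/cos34.5° = 3.034 m; N'_6 = 94·cos34.5° − 1·3.034 = 74.4; c'Δl = 21.84; W sinα = 53.2
Slice 7: Δl = 1.3/cos42.5° = 1.763 m; N'_7 = 14·cos42.5° − 1·1.763 = 8.6; c'Δl = 12.70; W sinα = 9.5
Σc'Δl = 115.9 kN/m; ΣN' = 567.8 kN/m; ΣW sinα = 215.2 kN/m
Resisting = 115.9 + 567.8·tan34.5° = 115.9 + 390.2 = 506.1 kN/m
FS = 506.1 / 215.2 = 2.352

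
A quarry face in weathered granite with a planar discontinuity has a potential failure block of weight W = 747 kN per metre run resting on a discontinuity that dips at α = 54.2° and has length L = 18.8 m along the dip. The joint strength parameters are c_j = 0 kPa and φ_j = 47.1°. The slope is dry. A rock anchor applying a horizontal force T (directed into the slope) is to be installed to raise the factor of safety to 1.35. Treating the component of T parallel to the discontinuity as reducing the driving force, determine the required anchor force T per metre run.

T = 209 kN/m

Resolving forces along and normal to the sliding plane, with the horizontal anchor force T adding T·sinα to the effective normal force and T·cosα acting up the plane against the driving force:
FS = [c_jL + (W cosα + T sinα) tanφ_j] / [W sinα − T cosα]
Without the anchor: N' = 437.0 kN/m, driving T_d = 605.9 kN/m, resisting R = 0·18.8 + 437.0·tan47.1° = 470.2 kN/m, FS = 0.78.
Setting FS = 1.35 and solving for T:
1.35·(605.9 − T cos54.2°) = 470.2 + T sin54.2°·tan47.1°
T·(sin54.2°·tan47.1° + 1.35·cos54.2°) = 1.35·605.9 − 470.2
T·(0.8111·1.0761 + 1.35·0.5850) = 817.9 − 470.2 = 347.7
T·1.6625 = 347.7
T = 209.1 kN/m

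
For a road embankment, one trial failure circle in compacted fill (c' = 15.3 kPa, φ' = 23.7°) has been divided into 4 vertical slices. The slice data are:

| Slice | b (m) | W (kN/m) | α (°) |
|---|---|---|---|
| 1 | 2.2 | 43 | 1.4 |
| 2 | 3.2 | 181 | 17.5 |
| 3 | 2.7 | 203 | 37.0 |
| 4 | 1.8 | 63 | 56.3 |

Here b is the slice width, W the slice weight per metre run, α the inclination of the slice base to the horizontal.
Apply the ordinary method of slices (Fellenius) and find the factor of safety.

Ordinary method of slices: FS = Σ[c'·Δl_i + (W_i cosα_i)·tanφ'] / Σ W_i sinα_i, with Δl_i = b_i / cosα_i.
Slice 1: Δl = 2.2/cos1.4° = 2.201 m; N'_1 = 43·cos1.4° = 43.0; c'Δl = 33.67; W sinα = 1.1
Slice 2: Δl = 3.2/cos17.5° = 3.355 m; N'_2 = 181·cos17.5° = 172.6; c'Δl = 51.34; W sinα = 54.4
Slice 3: Δl = 2.7/cos37.0° = 3.381 m; N'_3 = 203·cos37.0° = 162.1; c'Δl = 51.73; W sinα = 122.2
Slice 4: Δl = 1.8/cos56.3° = 3.244 m; N'_4 = 63·cos56.3° = 35.0; c'Δl = 49.64; W sinα = 52.4
Σc'Δl = 186.4 kN/m; ΣN' = 412.7 kN/m; ΣW sinα = 230.1 kN/m
Resisting = 186.4 + 412.7·tan23.7° = 186.4 + 181.2 = 367.5 kN/m
FS = 367.5 / 230.1 = 1.598

FS = 1.60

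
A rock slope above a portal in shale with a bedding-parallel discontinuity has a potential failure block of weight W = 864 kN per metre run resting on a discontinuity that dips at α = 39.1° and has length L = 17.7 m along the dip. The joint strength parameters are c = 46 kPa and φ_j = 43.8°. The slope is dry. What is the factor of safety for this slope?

FS = 2.67

Resolving the block weight along and normal to the plane and applying the Mohr–Coulomb strength on the joint:
N' = W cosα = 864·cos39.1° = 670.5 kN/m
Driving force T = W sinα = 864·sin39.1° = 544.9 kN/m
Resisting force R = c·L + N'·tanφ_j = 46·17.7 + 670.5·tan43.8° = 814.2 + 643.0 = 1457.2 kN/m
FS = R / T = 1457.2 / 544.9 = 2.674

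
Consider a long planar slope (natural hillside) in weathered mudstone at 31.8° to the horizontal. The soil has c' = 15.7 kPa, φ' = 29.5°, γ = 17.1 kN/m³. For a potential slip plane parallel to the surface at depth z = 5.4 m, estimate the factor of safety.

For an infinite slope with a slip plane parallel to the surface (no pore pressure): FS = [c' + γz cos²β tanφ'] / [γz sinβ cosβ].
γz = 17.1·5.4 = 92.34 kN/m²
Numerator = 15.7 + 92.34·cos²31.8°·tan29.5° = 15.7 + 92.34·0.7223·0.5658 = 53.436 kPa
Denominator = 92.34·sin31.8°·cos31.8° = 92.34·0.5270·0.8499 = 41.355 kPa
FS = 53.436 / 41.355 = 1.292

FS = 1.29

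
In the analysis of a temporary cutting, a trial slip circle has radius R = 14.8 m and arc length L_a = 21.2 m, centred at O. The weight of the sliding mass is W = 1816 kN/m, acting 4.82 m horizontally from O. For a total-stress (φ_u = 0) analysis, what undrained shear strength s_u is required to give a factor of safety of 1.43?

s_u = 39.9 kPa

FS = s_u·L_a·R / (W·d), so s_u = FS·W·d / (L_a·R).
s_u = 1.43·1816·4.82 / (21.20·14.8) = 12517.0 / 313.76 = 39.89 kPa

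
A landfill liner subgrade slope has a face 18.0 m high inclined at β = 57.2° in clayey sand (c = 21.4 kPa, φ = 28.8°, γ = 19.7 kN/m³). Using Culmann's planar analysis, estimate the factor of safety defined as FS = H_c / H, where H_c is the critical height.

H_c = (4c/γ) · sinβ cosφ / [1 − cos(β − φ)]
    = (4·21.4/19.7) · sin57.2°·cos28.8° / [1 − cos28.4°]
    = 4.345 · 0.7366 / 0.1204 = 26.59 m
FS = H_c / H = 26.59 / 18.0 = 1.477

FS = 1.48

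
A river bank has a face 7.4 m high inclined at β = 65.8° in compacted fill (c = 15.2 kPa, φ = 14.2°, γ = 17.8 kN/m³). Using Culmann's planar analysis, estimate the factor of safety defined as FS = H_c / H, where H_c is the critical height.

H_c = (4c/γ) · sinβ cosφ / [1 − cos(β − φ)]
    = (4·15.2/17.8) · sin65.8°·cos14.2° / [1 − cos51.6°]
    = 3.416 · 0.8843 / 0.3789 = 7.97 m
FS = H_c / H = 7.97 / 7.4 = 1.077

FS = 1.08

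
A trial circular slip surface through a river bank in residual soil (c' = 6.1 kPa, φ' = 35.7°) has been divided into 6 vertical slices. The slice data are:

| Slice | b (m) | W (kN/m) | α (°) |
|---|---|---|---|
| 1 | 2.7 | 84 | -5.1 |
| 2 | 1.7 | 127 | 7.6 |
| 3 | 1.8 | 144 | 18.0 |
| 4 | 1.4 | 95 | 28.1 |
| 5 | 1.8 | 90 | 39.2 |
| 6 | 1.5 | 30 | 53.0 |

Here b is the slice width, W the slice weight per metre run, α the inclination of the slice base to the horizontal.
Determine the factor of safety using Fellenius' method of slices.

Ordinary method of slices: FS = Σ[c'·Δl_i + (W_i cosα_i)·tanφ'] / Σ W_i sinα_i, with Δl_i = b_i / cosα_i.
Slice 1: Δl = 2.7/cos(-5.1°) = 2.711 m; N'_1 = 84·cos(-5.1°) = 83.7; c'Δl = 16.54; W sinα = -7.5
Slice 2: Δl = 1.7/cos7.6° = 1.715 m; N'_2 = 127·cos7.6° = 125.9; c'Δl = 10.46; W sinα = 16.8
Slice 3: Δl = 1.8/cos18.0° = 1.893 m; N'_3 = 144·cos18.0° = 137.0; c'Δl = 11.55; W sinα = 44.5
Slice 4: Δl = 1.4/cos28.1° = 1.587 m; N'_4 = 95·cos28.1° = 83.8; c'Δl = 9.68; W sinα = 44.7
Slice 5: Δl = 1.8/cos39.2° = 2.323 m; N'_5 = 90·cos39.2° = 69.7; c'Δl = 14.17; W sinα = 56.9
Slice 6: Δl = 1.5/cos53.0° = 2.492 m; N'_6 = 30·cos53.0° = 18.1; c'Δl = 15.20; W sinα = 24.0
Σc'Δl = 77.6 kN/m; ΣN' = 518.1 kN/m; ΣW sinα = 179.4 kN/m
Resisting = 77.6 + 518.1·tan35.7° = 77.6 + 372.3 = 449.9 kN/m
FS = 449.9 / 179.4 = 2.508

FS = 2.51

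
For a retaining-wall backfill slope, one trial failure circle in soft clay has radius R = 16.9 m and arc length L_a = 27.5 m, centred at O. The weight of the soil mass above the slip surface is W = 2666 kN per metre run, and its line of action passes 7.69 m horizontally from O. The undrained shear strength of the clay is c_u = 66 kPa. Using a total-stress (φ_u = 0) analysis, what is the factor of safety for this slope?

FS = 1.50

Taking moments about the centre O, the resisting moment is provided by the undrained shear strength acting along the arc:
M_R = c_u·L_a·R = 66·27.50·16.9 = 30673.5 kN·m/m
M_D = W·d = 2666·7.69 = 20501.5 kN·m/m
FS = M_R / M_D = 30673.5 / 20501.5 = 1.496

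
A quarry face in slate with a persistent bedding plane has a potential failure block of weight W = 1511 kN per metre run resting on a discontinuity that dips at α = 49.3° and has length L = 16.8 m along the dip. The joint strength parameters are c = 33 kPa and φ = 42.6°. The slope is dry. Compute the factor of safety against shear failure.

FS = 1.27

Resolving the block weight along and normal to the plane and applying the Mohr–Coulomb strength on the joint:
N' = W cosα = 1511·cos49.3° = 985.3 kN/m
Driving force T = W sinα = 1511·sin49.3° = 1145.5 kN/m
Resisting force R = c·L + N'·tanφ = 33·16.8 + 985.3·tan42.6° = 554.4 + 906.0 = 1460.4 kN/m
FS = R / T = 1460.4 / 1145.5 = 1.275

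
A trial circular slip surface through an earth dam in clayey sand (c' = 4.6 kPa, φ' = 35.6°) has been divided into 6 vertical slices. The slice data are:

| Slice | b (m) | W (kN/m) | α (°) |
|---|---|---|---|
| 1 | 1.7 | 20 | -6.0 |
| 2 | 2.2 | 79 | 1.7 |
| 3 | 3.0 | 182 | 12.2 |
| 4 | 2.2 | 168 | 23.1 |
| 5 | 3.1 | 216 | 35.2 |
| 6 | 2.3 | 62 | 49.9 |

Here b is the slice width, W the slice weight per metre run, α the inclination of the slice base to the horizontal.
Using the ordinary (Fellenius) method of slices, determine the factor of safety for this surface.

FS = 1.96

Ordinary method of slices: FS = Σ[c'·Δl_i + (W_i cosα_i)·tanφ'] / Σ W_i sinα_i, with Δl_i = b_i / cosα_i.
Slice 1: Δl = 1.7/cos(-6.0°) = 1.709 m; N'_1 = 20·cos(-6.0°) = 19.9; c'Δl = 7.86; W sinα = -2.1
Slice 2: Δl = 2.2/cos1.7° = 2.201 m; N'_2 = 79·cos1.7° = 79.0; c'Δl = 10.12; W sinα = 2.3
Slice 3: Δl = 3.0/cos12.2° = 3.069 m; N'_3 = 182·cos12.2° = 177.9; c'Δl = 14.12; W sinα = 38.5
Slice 4: Δl = 2.2/cos23.1° = 2.392 m; N'_4 = 168·cos23.1° = 154.5; c'Δl = 11.00; W sinα = 65.9
Slice 5: Δl = 3.1/cos35.2° = 3.794 m; N'_5 = 216·cos35.2° = 176.5; c'Δl = 17.45; W sinα = 124.5
Slice 6: Δl = 2.3/cos49.9° = 3.571 m; N'_6 = 62·cos49.9° = 39.9; c'Δl = 16.43; W sinα = 47.4
Σc'Δl = 77.0 kN/m; ΣN' = 647.7 kN/m; ΣW sinα = 276.6 kN/m
Resisting = 77.0 + 647.7·tan35.6° = 77.0 + 463.7 = 540.7 kN/m
FS = 540.7 / 276.6 = 1.955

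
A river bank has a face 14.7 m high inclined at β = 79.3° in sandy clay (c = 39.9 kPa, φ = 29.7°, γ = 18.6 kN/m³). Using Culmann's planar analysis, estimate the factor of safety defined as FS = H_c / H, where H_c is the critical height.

H_c = (4c/γ) · sinβ cosφ / [1 − cos(β − φ)]
    = (4·39.9/18.6) · sin79.3°·cos29.7° / [1 − cos49.6°]
    = 8.581 · 0.8535 / 0.3519 = 20.81 m
FS = H_c / H = 20.81 / 14.7 = 1.416

FS = 1.42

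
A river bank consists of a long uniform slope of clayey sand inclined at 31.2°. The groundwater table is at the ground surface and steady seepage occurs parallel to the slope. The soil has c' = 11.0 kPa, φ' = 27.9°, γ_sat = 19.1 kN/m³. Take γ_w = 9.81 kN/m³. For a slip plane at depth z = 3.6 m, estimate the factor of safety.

FS = 0.79

With seepage parallel to the slope and the water table at the surface, the effective normal stress on the slip plane uses the buoyant unit weight γ' = γ_sat − γ_w while the driving shear stress uses γ_sat:
FS = [c' + γ' z cos²β tanφ'] / [γ_sat z sinβ cosβ]
γ' = 19.1 − 9.81 = 9.29 kN/m³
Numerator = 11.0 + 9.29·3.6·cos²31.2°·tan27.9° = 11.0 + 9.29·3.6·0.7316·0.5295 = 23.956 kPa
Denominator = 19.1·3.6·sin31.2°·cos31.2° = 19.1·3.6·0.5180·0.8554 = 30.468 kPa
FS = 23.956 / 30.468 = 0.786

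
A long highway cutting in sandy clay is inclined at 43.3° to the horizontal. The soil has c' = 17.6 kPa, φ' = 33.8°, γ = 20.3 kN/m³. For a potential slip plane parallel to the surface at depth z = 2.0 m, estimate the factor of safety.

FS = 1.58

For an infinite slope with a slip plane parallel to the surface (no pore pressure): FS = [c' + γz cos²β tanφ'] / [γz sinβ cosβ].
γz = 20.3·2.0 = 40.60 kN/m²
Numerator = 17.6 + 40.60·cos²43.3°·tan33.8° = 17.6 + 40.60·0.5297·0.6694 = 31.996 kPa
Denominator = 40.60·sin43.3°·cos43.3° = 40.60·0.6858·0.7278 = 20.264 kPa
FS = 31.996 / 20.264 = 1.579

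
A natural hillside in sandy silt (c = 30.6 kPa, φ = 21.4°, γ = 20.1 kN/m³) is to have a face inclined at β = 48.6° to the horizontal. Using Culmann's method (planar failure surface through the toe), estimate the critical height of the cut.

H_c = 38.46 m

Culmann's analysis gives the critical failure plane at α_cr = (β + φ)/2 = (48.6 + 21.4)/2 = 35.0°, and the critical height
H_c = (4c/γ) · sinβ cosφ / [1 − cos(β − φ)]
    = (4·30.6/20.1) · sin48.6°·cos21.4° / [1 − cos(27.2°)]
    = 6.090 · 0.7501·0.9311 / [1 − 0.8894]
    = 6.090 · 0.6984 / 0.1106
    = 38.46 m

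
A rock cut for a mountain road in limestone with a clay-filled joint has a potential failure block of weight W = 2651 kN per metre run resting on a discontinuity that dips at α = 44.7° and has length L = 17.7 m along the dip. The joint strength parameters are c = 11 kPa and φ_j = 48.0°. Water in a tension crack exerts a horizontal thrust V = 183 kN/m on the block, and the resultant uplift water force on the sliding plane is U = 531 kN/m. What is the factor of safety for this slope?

FS = 0.78

Resolving the block weight along and normal to the plane and applying the Mohr–Coulomb strength on the joint:
N' = W cosα − U − V sinα = 2651·cos44.7° − 531 − 183·sin44.7° = 1224.6 kN/m
Driving force T = W sinα + V cosα = 2651·sin44.7° + 183·cos44.7° = 1994.8 kN/m
Resisting force R = c·L + N'·tanφ_j = 11·17.7 + 1224.6·tan48.0° = 194.7 + 1360.1 = 1554.8 kN/m
FS = R / T = 1554.8 / 1994.8 = 0.779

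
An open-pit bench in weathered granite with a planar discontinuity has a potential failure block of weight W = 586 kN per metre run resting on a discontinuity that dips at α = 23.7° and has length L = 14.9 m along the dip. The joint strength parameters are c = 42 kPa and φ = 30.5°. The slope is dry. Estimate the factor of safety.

Resolving the block weight along and normal to the plane and applying the Mohr–Coulomb strength on the joint:
N' = W cosα = 586·cos23.7° = 536.6 kN/m
Driving force T = W sinα = 586·sin23.7° = 235.5 kN/m
Resisting force R = c·L + N'·tanφ = 42·14.9 + 536.6·tan30.5° = 625.8 + 316.1 = 941.9 kN/m
FS = R / T = 941.9 / 235.5 = 3.999

FS = 4.00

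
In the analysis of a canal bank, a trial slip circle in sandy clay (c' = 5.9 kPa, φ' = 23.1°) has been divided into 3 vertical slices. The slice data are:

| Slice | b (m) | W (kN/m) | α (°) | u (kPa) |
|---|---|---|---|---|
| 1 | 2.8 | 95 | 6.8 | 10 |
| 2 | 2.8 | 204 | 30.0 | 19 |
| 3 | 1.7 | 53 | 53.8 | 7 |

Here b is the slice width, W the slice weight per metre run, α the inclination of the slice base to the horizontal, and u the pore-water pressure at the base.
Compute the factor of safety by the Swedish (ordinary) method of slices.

Ordinary method of slices: FS = Σ[c'·Δl_i + (W_i cosα_i − u_i·Δl_i)·tanφ'] / Σ W_i sinα_i, with Δl_i = b_i / cosα_i.
Slice 1: Δl = 2.8/cos6.8° = 2.820 m; N'_1 = 95·cos6.8° − 10·2.820 = 66.1; c'Δl = 16.64; W sinα = 11.2
Slice 2: Δl = 2.8/cos30.0° = 3.233 m; N'_2 = 204·cos30.0° − 19·3.233 = 115.2; c'Δl = 19.08; W sinα = 102.0
Slice 3: Δl = 1.7/cos53.8° = 2.878 m; N'_3 = 53·cos53.8° − 7·2.878 = 11.2; c'Δl = 16.98; W sinα = 42.8
Σc'Δl = 52.7 kN/m; ΣN' = 192.5 kN/m; ΣW sinα = 156.0 kN/m
Resisting = 52.7 + 192.5·tan23.1° = 52.7 + 82.1 = 134.8 kN/m
FS = 134.8 / 156.0 = 0.864

FS = 0.86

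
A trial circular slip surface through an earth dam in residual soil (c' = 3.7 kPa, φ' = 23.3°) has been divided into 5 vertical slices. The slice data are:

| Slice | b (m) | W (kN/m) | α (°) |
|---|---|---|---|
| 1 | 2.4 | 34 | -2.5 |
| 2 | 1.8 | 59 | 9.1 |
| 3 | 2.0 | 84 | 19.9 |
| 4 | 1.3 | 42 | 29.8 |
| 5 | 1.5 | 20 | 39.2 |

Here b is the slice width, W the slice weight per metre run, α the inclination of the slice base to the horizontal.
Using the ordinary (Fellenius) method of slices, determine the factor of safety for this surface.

FS = 1.89

Ordinary method of slices: FS = Σ[c'·Δl_i + (W_i cosα_i)·tanφ'] / Σ W_i sinα_i, with Δl_i = b_i / cosα_i.
Slice 1: Δl = 2.4/cos(-2.5°) = 2.402 m; N'_1 = 34·cos(-2.5°) = 34.0; c'Δl = 8.89; W sinα = -1.5
Slice 2: Δl = 1.8/cos9.1° = 1.823 m; N'_2 = 59·cos9.1° = 58.3; c'Δl = 6.74; W sinα = 9.3
Slice 3: Δl = 2.0/cos19.9° = 2.127 m; N'_3 = 84·cos19.9° = 79.0; c'Δl = 7.87; W sinα = 28.6
Slice 4: Δl = 1.3/cos29.8° = 1.498 m; N'_4 = 42·cos29.8° = 36.4; c'Δl = 5.54; W sinα = 20.9
Slice 5: Δl = 1.5/cos39.2° = 1.936 m; N'_5 = 20·cos39.2° = 15.5; c'Δl = 7.16; W sinα = 12.6
Σc'Δl = 36.2 kN/m; ΣN' = 223.2 kN/m; ΣW sinα = 70.0 kN/m
Resisting = 36.2 + 223.2·tan23.3° = 36.2 + 96.1 = 132.3 kN/m
FS = 132.3 / 70.0 = 1.891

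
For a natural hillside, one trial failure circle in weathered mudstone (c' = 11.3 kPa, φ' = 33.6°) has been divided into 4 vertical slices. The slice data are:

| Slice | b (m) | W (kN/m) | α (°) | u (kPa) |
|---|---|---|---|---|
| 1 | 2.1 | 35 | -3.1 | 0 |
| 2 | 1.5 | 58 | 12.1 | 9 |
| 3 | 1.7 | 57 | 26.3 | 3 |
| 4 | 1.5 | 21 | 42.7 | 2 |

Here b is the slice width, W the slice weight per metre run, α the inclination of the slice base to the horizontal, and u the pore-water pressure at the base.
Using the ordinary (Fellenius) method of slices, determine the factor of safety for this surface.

Ordinary method of slices: FS = Σ[c'·Δl_i + (W_i cosα_i − u_i·Δl_i)·tanφ'] / Σ W_i sinα_i, with Δl_i = b_i / cosα_i.
Slice 1: Δl = 2.1/cos(-3.1°) = 2.103 m; N'_1 = 35·cos(-3.1°) − 0·2.103 = 34.9; c'Δl = 23.76; W sinα = -1.9
Slice 2: Δl = 1.5/cos12.1° = 1.534 m; N'_2 = 58·cos12.1° − 9·1.534 = 42.9; c'Δl = 17.34; W sinα = 12.2
Slice 3: Δl = 1.7/cos26.3° = 1.896 m; N'_3 = 57·cos26.3° − 3·1.896 = 45.4; c'Δl = 21.43; W sinα = 25.3
Slice 4: Δl = 1.5/cos42.7° = 2.041 m; N'_4 = 21·cos42.7° − 2·2.041 = 11.4; c'Δl = 23.06; W sinα = 14.2
Σc'Δl = 85.6 kN/m; ΣN' = 134.6 kN/m; ΣW sinα = 49.8 kN/m
Resisting = 85.6 + 134.6·tan33.6° = 85.6 + 89.4 = 175.0 kN/m
FS = 175.0 / 49.8 = 3.517

FS = 3.52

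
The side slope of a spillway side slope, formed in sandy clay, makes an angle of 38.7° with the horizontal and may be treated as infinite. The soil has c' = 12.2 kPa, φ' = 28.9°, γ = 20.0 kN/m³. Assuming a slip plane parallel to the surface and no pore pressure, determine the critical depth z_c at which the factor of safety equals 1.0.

Setting FS = 1.00 in FS = [c' + γz cos²β tanφ'] / [γz sinβ cosβ] and solving for z:
z = c' / [γ cosβ (FS·sinβ − cosβ·tanφ')]
  = 12.2 / [20.0·cos38.7°·(1.00·sin38.7° − cos38.7°·tan28.9°)]
  = 12.2 / [20.0·0.7804·(1.00·0.6252 − 0.7804·0.5520)]
  = 12.2 / 3.0347 = 4.020 m

z_c = 4.02 m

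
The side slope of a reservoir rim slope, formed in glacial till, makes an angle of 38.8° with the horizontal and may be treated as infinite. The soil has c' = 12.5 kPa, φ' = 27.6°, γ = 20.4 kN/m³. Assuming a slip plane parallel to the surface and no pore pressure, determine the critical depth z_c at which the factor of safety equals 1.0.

Setting FS = 1.00 in FS = [c' + γz cos²β tanφ'] / [γz sinβ cosβ] and solving for z:
z = c' / [γ cosβ (FS·sinβ − cosβ·tanφ')]
  = 12.5 / [20.4·cos38.8°·(1.00·sin38.8° − cos38.8°·tan27.6°)]
  = 12.5 / [20.4·0.7793·(1.00·0.6266 − 0.7793·0.5228)]
  = 12.5 / 3.4846 = 3.587 m

z_c = 3.59 m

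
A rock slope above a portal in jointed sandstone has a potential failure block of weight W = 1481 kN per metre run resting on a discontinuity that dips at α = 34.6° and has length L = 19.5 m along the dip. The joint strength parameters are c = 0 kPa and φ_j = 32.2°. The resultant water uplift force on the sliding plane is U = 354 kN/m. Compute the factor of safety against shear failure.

Resolving the block weight along and normal to the plane and applying the Mohr–Coulomb strength on the joint:
N' = W cosα − U = 1481·cos34.6° − 354 = 865.1 kN/m
Driving force T = W sinα = 1481·sin34.6° = 841.0 kN/m
Resisting force R = c·L + N'·tanφ_j = 0·19.5 + 865.1·tan32.2° = 0.0 + 544.8 = 544.8 kN/m
FS = R / T = 544.8 / 841.0 = 0.648

FS = 0.65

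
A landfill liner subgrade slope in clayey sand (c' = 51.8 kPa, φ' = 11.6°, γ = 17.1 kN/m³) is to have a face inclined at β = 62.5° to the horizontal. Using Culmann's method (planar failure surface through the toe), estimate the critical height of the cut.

H_c = 28.51 m

Culmann's analysis gives the critical failure plane at α_cr = (β + φ')/2 = (62.5 + 11.6)/2 = 37.0°, and the critical height
H_c = (4c'/γ) · sinβ cosφ' / [1 − cos(β − φ')]
    = (4·51.8/17.1) · sin62.5°·cos11.6° / [1 − cos(50.9°)]
    = 12.117 · 0.8870·0.9796 / [1 − 0.6307]
    = 12.117 · 0.8689 / 0.3693
    = 28.51 m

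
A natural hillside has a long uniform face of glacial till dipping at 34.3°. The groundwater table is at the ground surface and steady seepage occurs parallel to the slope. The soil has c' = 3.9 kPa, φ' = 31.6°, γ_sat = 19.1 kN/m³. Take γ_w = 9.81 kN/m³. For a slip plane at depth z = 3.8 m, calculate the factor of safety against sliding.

FS = 0.55

With seepage parallel to the slope and the water table at the surface, the effective normal stress on the slip plane uses the buoyant unit weight γ' = γ_sat − γ_w while the driving shear stress uses γ_sat:
FS = [c' + γ' z cos²β tanφ'] / [γ_sat z sinβ cosβ]
γ' = 19.1 − 9.81 = 9.29 kN/m³
Numerator = 3.9 + 9.29·3.8·cos²34.3°·tan31.6° = 3.9 + 9.29·3.8·0.6824·0.6152 = 18.721 kPa
Denominator = 19.1·3.8·sin34.3°·cos34.3° = 19.1·3.8·0.5635·0.8261 = 33.788 kPa
FS = 18.721 / 33.788 = 0.554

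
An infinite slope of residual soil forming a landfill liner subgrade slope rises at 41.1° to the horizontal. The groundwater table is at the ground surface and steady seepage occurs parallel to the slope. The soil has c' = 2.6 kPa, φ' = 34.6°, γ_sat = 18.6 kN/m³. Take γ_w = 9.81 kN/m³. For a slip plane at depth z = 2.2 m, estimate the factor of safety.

With seepage parallel to the slope and the water table at the surface, the effective normal stress on the slip plane uses the buoyant unit weight γ' = γ_sat − γ_w while the driving shear stress uses γ_sat:
FS = [c' + γ' z cos²β tanφ'] / [γ_sat z sinβ cosβ]
γ' = 18.6 − 9.81 = 8.79 kN/m³
Numerator = 2.6 + 8.79·2.2·cos²41.1°·tan34.6° = 2.6 + 8.79·2.2·0.5679·0.6899 = 10.175 kPa
Denominator = 18.6·2.2·sin41.1°·cos41.1° = 18.6·2.2·0.6574·0.7536 = 20.271 kPa
FS = 10.175 / 20.271 = 0.502

FS = 0.50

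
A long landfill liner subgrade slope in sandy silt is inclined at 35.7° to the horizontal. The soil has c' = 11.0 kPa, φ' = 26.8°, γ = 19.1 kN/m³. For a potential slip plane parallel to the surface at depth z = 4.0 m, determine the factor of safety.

FS = 1.01

For an infinite slope with a slip plane parallel to the surface (no pore pressure): FS = [c' + γz cos²β tanφ'] / [γz sinβ cosβ].
γz = 19.1·4.0 = 76.40 kN/m²
Numerator = 11.0 + 76.40·cos²35.7°·tan26.8° = 11.0 + 76.40·0.6595·0.5051 = 36.451 kPa
Denominator = 76.40·sin35.7°·cos35.7° = 76.40·0.5835·0.8121 = 36.205 kPa
FS = 36.451 / 36.205 = 1.007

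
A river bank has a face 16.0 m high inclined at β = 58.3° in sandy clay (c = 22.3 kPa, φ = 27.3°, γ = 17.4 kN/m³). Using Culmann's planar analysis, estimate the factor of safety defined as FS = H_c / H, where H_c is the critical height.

H_c = (4c/γ) · sinβ cosφ / [1 − cos(β − φ)]
    = (4·22.3/17.4) · sin58.3°·cos27.3° / [1 − cos31.0°]
    = 5.126 · 0.7560 / 0.1428 = 27.14 m
FS = H_c / H = 27.14 / 16.0 = 1.696

FS = 1.70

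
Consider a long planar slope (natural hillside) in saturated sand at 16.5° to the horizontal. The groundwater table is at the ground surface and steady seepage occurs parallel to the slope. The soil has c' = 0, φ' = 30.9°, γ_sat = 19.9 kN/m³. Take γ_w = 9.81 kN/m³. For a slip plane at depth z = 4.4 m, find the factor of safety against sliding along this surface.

FS = 1.02

With seepage parallel to the slope and the water table at the surface, the effective normal stress on the slip plane uses the buoyant unit weight γ' = γ_sat − γ_w while the driving shear stress uses γ_sat:
FS = [c' + γ' z cos²β tanφ'] / [γ_sat z sinβ cosβ]
(For c' = 0 this reduces to FS = (γ'/γ_sat)·tanφ'/tanβ.)
γ' = 19.9 − 9.81 = 10.09 kN/m³
Numerator = 0.0 + 10.09·4.4·cos²16.5°·tan30.9° = 0.0 + 10.09·4.4·0.9193·0.5985 = 24.427 kPa
Denominator = 19.9·4.4·sin16.5°·cos16.5° = 19.9·4.4·0.2840·0.9588 = 23.844 kPa
FS = 24.427 / 23.844 = 1.024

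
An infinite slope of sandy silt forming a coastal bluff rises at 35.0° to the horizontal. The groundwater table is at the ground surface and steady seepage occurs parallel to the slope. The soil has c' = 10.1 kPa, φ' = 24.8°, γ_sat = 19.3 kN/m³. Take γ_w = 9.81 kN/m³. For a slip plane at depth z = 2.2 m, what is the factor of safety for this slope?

With seepage parallel to the slope and the water table at the surface, the effective normal stress on the slip plane uses the buoyant unit weight γ' = γ_sat − γ_w while the driving shear stress uses γ_sat:
FS = [c' + γ' z cos²β tanφ'] / [γ_sat z sinβ cosβ]
γ' = 19.3 − 9.81 = 9.49 kN/m³
Numerator = 10.1 + 9.49·2.2·cos²35.0°·tan24.8° = 10.1 + 9.49·2.2·0.6710·0.4621 = 16.573 kPa
Denominator = 19.3·2.2·sin35.0°·cos35.0° = 19.3·2.2·0.5736·0.8192 = 19.950 kPa
FS = 16.573 / 19.950 = 0.831

FS = 0.83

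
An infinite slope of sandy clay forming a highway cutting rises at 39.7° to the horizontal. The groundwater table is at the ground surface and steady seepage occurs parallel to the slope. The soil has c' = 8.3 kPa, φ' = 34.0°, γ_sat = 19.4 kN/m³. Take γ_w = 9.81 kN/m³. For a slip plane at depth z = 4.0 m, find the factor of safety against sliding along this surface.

With seepage parallel to the slope and the water table at the surface, the effective normal stress on the slip plane uses the buoyant unit weight γ' = γ_sat − γ_w while the driving shear stress uses γ_sat:
FS = [c' + γ' z cos²β tanφ'] / [γ_sat z sinβ cosβ]
γ' = 19.4 − 9.81 = 9.59 kN/m³
Numerator = 8.3 + 9.59·4.0·cos²39.7°·tan34.0° = 8.3 + 9.59·4.0·0.5920·0.6745 = 23.617 kPa
Denominator = 19.4·4.0·sin39.7°·cos39.7° = 19.4·4.0·0.6388·0.7694 = 38.138 kPa
FS = 23.617 / 38.138 = 0.619

FS = 0.62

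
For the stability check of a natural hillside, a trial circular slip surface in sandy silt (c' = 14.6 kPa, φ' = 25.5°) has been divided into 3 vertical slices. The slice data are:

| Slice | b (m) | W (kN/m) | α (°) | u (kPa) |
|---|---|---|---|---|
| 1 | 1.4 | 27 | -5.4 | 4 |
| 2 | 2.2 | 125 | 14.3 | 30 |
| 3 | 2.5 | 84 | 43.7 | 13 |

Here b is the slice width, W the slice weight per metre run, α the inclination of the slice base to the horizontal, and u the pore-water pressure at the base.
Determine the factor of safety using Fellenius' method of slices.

Ordinary method of slices: FS = Σ[c'·Δl_i + (W_i cosα_i − u_i·Δl_i)·tanφ'] / Σ W_i sinα_i, with Δl_i = b_i / cosα_i.
Slice 1: Δl = 1.4/cos(-5.4°) = 1.406 m; N'_1 = 27·cos(-5.4°) − 4·1.406 = 21.3; c'Δl = 20.53; W sinα = -2.5
Slice 2: Δl = 2.2/cos14.3° = 2.270 m; N'_2 = 125·cos14.3° − 30·2.270 = 53.0; c'Δl = 33.15; W sinα = 30.9
Slice 3: Δl = 2.5/cos43.7° = 3.458 m; N'_3 = 84·cos43.7° − 13·3.458 = 15.8; c'Δl = 50.49; W sinα = 58.0
Σc'Δl = 104.2 kN/m; ΣN' = 90.0 kN/m; ΣW sinα = 86.4 kN/m
Resisting = 104.2 + 90.0·tan25.5° = 104.2 + 43.0 = 147.1 kN/m
FS = 147.1 / 86.4 = 1.703

FS = 1.70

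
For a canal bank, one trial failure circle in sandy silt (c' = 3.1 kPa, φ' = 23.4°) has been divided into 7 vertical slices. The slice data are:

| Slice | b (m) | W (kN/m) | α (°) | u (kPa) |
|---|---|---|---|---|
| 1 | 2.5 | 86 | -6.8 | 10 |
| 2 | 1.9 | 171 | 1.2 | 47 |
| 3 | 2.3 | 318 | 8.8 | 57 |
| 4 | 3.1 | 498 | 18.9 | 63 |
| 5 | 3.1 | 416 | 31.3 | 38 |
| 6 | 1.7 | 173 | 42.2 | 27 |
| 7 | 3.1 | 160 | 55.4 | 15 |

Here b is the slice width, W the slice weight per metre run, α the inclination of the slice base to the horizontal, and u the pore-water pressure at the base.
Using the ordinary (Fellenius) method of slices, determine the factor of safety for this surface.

FS = 0.67

Ordinary method of slices: FS = Σ[c'·Δl_i + (W_i cosα_i − u_i·Δl_i)·tanφ'] / Σ W_i sinα_i, with Δl_i = b_i / cosα_i.
Slice 1: Δl = 2.5/cos(-6.8°) = 2.518 m; N'_1 = 86·cos(-6.8°) − 10·2.518 = 60.2; c'Δl = 7.80; W sinα = -10.2
Slice 2: Δl = 1.9/cos1.2° = 1.900 m; N'_2 = 171·cos1.2° − 47·1.900 = 81.6; c'Δl = 5.89; W sinα = 3.6
Slice 3: Δl = 2.3/cos8.8° = 2.327 m; N'_3 = 318·cos8.8° − 57·2.327 = 181.6; c'Δl = 7.21; W sinα = 48.6
Slice 4: Δl = 3.1/cos18.9° = 3.277 m; N'_4 = 498·cos18.9° − 63·3.277 = 264.7; c'Δl = 10.16; W sinα = 161.3
Slice 5: Δl = 3.1/cos31.3° = 3.628 m; N'_5 = 416·cos31.3° − 38·3.628 = 217.6; c'Δl = 11.25; W sinα = 216.1
Slice 6: Δl = 1.7/cos42.2° = 2.295 m; N'_6 = 173·cos42.2° − 27·2.295 = 66.2; c'Δl = 7.11; W sinα = 116.2
Slice 7: Δl = 3.1/cos55.4° = 5.459 m; N'_7 = 160·cos55.4° − 15·5.459 = 9.0; c'Δl = 16.92; W sinα = 131.7
Σc'Δl = 66.4 kN/m; ΣN' = 880.9 kN/m; ΣW sinα = 667.4 kN/m
Resisting = 66.4 + 880.9·tan23.4° = 66.4 + 381.2 = 447.6 kN/m
FS = 447.6 / 667.4 = 0.671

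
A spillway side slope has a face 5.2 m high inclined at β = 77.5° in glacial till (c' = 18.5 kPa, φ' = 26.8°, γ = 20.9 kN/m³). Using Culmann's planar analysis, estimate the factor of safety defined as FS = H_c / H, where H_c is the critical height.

FS = 1.62

H_c = (4c'/γ) · sinβ cosφ' / [1 − cos(β − φ')]
    = (4·18.5/20.9) · sin77.5°·cos26.8° / [1 − cos50.7°]
    = 3.541 · 0.8714 / 0.3666 = 8.42 m
FS = H_c / H = 8.42 / 5.2 = 1.618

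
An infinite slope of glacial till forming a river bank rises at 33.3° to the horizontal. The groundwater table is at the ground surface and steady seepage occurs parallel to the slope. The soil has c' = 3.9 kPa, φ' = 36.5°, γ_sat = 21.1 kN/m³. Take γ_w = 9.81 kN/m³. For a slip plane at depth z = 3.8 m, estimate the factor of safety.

With seepage parallel to the slope and the water table at the surface, the effective normal stress on the slip plane uses the buoyant unit weight γ' = γ_sat − γ_w while the driving shear stress uses γ_sat:
FS = [c' + γ' z cos²β tanφ'] / [γ_sat z sinβ cosβ]
γ' = 21.1 − 9.81 = 11.29 kN/m³
Numerator = 3.9 + 11.29·3.8·cos²33.3°·tan36.5° = 3.9 + 11.29·3.8·0.6986·0.7400 = 26.077 kPa
Denominator = 21.1·3.8·sin33.3°·cos33.3° = 21.1·3.8·0.5490·0.8358 = 36.793 kPa
FS = 26.077 / 36.793 = 0.709

FS = 0.71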